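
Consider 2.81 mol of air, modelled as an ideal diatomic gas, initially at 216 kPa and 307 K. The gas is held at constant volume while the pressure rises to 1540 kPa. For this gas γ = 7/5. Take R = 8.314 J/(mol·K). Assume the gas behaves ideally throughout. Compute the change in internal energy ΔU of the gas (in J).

110000 J

V₁ = nRT₁/P₁ = 2.81×8.314×307/216 = 33.2 L.
Isochoric: V stays 33.2 L; P/T = const ⇒ T₂ = 2190 K, P₂ = 1540 kPa.
For an ideal gas ΔU = nCvΔT with Cv = (5/2)R = 20.8 J/(mol·K).
ΔU = 2.81×20.8×(2190−307) = 110000 J.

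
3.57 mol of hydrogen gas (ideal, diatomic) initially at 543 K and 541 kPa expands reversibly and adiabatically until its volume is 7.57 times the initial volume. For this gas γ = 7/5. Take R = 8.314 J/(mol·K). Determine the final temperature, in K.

V₁ = nRT₁/P₁ = 3.57×8.314×543/541 = 29.8 L.
Adiabatic: TV^(γ−1) = const ⇒ T₂ = 543×(0.132)^0.400 = 242 K; PV^γ = const ⇒ P₂ = 31.8 kPa.

242 K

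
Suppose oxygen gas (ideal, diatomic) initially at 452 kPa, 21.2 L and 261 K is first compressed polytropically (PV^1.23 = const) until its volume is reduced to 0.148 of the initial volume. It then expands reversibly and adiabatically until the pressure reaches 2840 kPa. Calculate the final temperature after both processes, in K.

n = P₁V₁/(RT₁) = 452×21.2/(8.314×261) = 4.42 mol.
Step 1 — Polytropic n=1.23: T₂ = T₁(V₁/V₂)^(n−1) = 261×(6.76)^0.23 = 405 K; P₂ = P₁(V₁/V₂)^n = 4740 kPa.
W = (P₁V₁−P₂V₂)/(n−1) = (452×21.2−4740×3.14)/0.23 = -23000 J.
ΔU = nCvΔT = 4.42×20.8×(405−261) = 13200 J.
Q = ΔU + W = -9770 J.
State after step 1: P = 4740 kPa, V = 3.14 L, T = 405 K.
Step 2 — Adiabatic: T₂/T₁ = (P₂/P₁)^((γ−1)/γ) ⇒ T₂ = 405×(0.599)^0.286 = 350 K; V₂ = 4.52 L.
ΔU = nCvΔT = 4.42×20.8×(350−405) = -5060 J.
Q = 0 for an adiabatic process, so W = −ΔU = 5060 J.
Net over both steps: W = -17900 J, Q = -9770 J, ΔU = 8160 J.

350 K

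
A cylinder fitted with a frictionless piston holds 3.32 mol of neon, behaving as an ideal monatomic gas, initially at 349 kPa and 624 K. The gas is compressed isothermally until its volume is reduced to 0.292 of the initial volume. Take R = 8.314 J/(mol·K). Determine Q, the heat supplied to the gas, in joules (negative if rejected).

-21200 J

V₁ = nRT₁/P₁ = 3.32×8.314×624/349 = 49.4 L.
Isothermal: T stays 624 K; PV = const ⇒ V₂ = 14.4 L, P₂ = 1200 kPa.
ΔU = 0 (ideal gas, T constant).
W = nRT ln(V₂/V₁) = 3.32×8.314×624×ln(0.292) = -21200 J.
Q = ΔU + W = -21200 J.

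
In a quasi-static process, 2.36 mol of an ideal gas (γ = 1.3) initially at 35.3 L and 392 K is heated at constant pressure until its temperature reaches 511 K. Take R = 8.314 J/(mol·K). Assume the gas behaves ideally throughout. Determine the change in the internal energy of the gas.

7780 J

P₁ = nRT₁/V₁ = 2.36×8.314×392/35.3 = 218 kPa.
Isobaric: P stays 218 kPa; V/T = const ⇒ T₂ = 511 K, V₂ = 46.0 L.
For an ideal gas ΔU = nCvΔT with Cv = R/(γ−1) = 27.7 J/(mol·K).
ΔU = 2.36×27.7×(511−392) = 7780 J.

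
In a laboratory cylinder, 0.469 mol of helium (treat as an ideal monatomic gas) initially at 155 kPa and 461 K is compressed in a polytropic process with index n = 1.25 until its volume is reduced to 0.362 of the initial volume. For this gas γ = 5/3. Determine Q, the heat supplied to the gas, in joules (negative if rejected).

-1300 J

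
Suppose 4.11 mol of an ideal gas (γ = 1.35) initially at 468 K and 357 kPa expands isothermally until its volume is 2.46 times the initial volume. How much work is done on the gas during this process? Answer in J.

-14400 J

V₁ = nRT₁/P₁ = 4.11×8.314×468/357 = 44.8 L.
Isothermal: T stays 468 K; PV = const ⇒ V₂ = 110 L, P₂ = 145 kPa.
W = nRT ln(V₂/V₁) = 4.11×8.314×468×ln(2.46) = 14400 J.
Work done on the gas = −W_by = -14400 J.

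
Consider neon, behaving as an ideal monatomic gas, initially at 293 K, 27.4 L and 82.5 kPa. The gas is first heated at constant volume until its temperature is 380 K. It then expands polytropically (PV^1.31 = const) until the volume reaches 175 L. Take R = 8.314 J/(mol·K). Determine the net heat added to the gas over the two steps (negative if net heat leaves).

3220 J

n = P₁V₁/(RT₁) = 82.5×27.4/(8.314×293) = 0.928 mol.
Step 1 — Isochoric: V stays 27.4 L; P/T = const ⇒ T₂ = 380 K, P₂ = 107 kPa.
W = 0 (no volume change).
ΔU = nCvΔT = 0.928×12.5×(380−293) = 1010 J.
Q = ΔU = 1010 J.
State after step 1: P = 107 kPa, V = 27.4 L, T = 380 K.
Step 2 — Polytropic n=1.31: T₂ = T₁(V₁/V₂)^(n−1) = 380×(0.157)^0.31 = 214 K; P₂ = P₁(V₁/V₂)^n = 9.43 kPa.
W = (P₁V₁−P₂V₂)/(n−1) = (107×27.4−9.43×175)/0.31 = 4130 J.
ΔU = nCvΔT = 0.928×12.5×(214−380) = -1920 J.
Q = ΔU + W = 2210 J.
Net over both steps: W = 4130 J, Q = 3220 J, ΔU = -916 J.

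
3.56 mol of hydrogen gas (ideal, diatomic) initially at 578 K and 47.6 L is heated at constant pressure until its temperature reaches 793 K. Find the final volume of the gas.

P₁ = nRT₁/V₁ = 3.56×8.314×578/47.6 = 359 kPa.
Isobaric: P stays 359 kPa; V/T = const ⇒ T₂ = 793 K, V₂ = 65.3 L.

65.3 L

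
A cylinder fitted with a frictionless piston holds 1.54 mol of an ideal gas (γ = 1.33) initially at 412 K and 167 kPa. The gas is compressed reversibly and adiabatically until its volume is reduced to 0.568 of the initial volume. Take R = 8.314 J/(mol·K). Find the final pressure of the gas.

V₁ = nRT₁/P₁ = 1.54×8.314×412/167 = 31.6 L.
Adiabatic: TV^(γ−1) = const ⇒ T₂ = 412×(1.76)^0.330 = 497 K; PV^γ = const ⇒ P₂ = 354 kPa.

354 kPa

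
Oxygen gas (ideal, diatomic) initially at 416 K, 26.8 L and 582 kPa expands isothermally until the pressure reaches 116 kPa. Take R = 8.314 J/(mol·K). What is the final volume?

134 L

Isothermal: T stays 416 K; PV = const ⇒ V₂ = 134 L, P₂ = 116 kPa.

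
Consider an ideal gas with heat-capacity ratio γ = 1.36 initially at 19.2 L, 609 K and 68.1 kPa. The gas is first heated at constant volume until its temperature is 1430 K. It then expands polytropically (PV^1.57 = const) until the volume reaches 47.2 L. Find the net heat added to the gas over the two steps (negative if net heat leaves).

n = P₁V₁/(RT₁) = 68.1×19.2/(8.314×609) = 0.258 mol.
Step 1 — Isochoric: V stays 19.2 L; P/T = const ⇒ T₂ = 1430 K, P₂ = 160 kPa.
W = 0 (no volume change).
ΔU = nCvΔT = 0.258×23.1×(1430−609) = 4900 J.
Q = ΔU = 4900 J.
State after step 1: P = 160 kPa, V = 19.2 L, T = 1430 K.
Step 2 — Polytropic n=1.57: T₂ = T₁(V₁/V₂)^(n−1) = 1430×(0.407)^0.57 = 856 K; P₂ = P₁(V₁/V₂)^n = 39.0 kPa.
W = (P₁V₁−P₂V₂)/(n−1) = (160×19.2−39.0×47.2)/0.57 = 2160 J.
ΔU = nCvΔT = 0.258×23.1×(856−1430) = -3420 J.
Q = ΔU + W = -1260 J.
Net over both steps: W = 2160 J, Q = 3640 J, ΔU = 1480 J.

3640 J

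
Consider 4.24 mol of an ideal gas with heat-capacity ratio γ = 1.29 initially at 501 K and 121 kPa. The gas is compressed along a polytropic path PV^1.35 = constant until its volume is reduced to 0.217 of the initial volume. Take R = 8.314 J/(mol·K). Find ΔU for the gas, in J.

V₁ = nRT₁/P₁ = 4.24×8.314×501/121 = 146 L.
Polytropic n=1.35: T₂ = T₁(V₁/V₂)^(n−1) = 501×(4.61)^0.35 = 855 K; P₂ = P₁(V₁/V₂)^n = 952 kPa.
For an ideal gas ΔU = nCvΔT with Cv = R/(γ−1) = 28.7 J/(mol·K).
ΔU = 4.24×28.7×(855−501) = 43100 J.

43100 J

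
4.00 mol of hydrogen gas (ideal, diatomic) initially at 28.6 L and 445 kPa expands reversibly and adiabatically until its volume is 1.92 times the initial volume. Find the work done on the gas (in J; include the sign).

T₁ = P₁V₁/(nR) = 445×28.6/(4.00×8.314) = 383 K.
Adiabatic: TV^(γ−1) = const ⇒ T₂ = 383×(0.521)^0.400 = 295 K; PV^γ = const ⇒ P₂ = 179 kPa.
ΔU = nCvΔT = 4.00×20.8×(295−383) = -7310 J.
Q = 0 for an adiabatic process, so W = −ΔU = 7310 J.
Work done on the gas = −W_by = -7310 J.

-7310 J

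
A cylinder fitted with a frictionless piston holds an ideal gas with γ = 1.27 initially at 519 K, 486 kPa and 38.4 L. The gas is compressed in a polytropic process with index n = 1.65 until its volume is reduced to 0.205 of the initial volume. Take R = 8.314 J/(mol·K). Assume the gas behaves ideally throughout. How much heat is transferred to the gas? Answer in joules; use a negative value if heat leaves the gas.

n = P₁V₁/(RT₁) = 486×38.4/(8.314×519) = 4.33 mol.
Polytropic n=1.65: T₂ = T₁(V₁/V₂)^(n−1) = 519×(4.88)^0.65 = 1450 K; P₂ = P₁(V₁/V₂)^n = 6640 kPa.
W = (P₁V₁−P₂V₂)/(n−1) = (486×38.4−6640×7.87)/0.65 = -51700 J.
ΔU = nCvΔT = 4.33×30.8×(1450−519) = 125000 J.
Q = ΔU + W = 72800 J.

72800 J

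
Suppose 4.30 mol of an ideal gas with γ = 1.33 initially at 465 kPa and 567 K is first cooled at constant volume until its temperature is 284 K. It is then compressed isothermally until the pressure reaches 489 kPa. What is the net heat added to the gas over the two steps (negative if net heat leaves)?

V₁ = nRT₁/P₁ = 4.30×8.314×567/465 = 43.6 L.
Step 1 — Isochoric: V stays 43.6 L; P/T = const ⇒ T₂ = 284 K, P₂ = 233 kPa.
W = 0 (no volume change).
ΔU = nCvΔT = 4.30×25.2×(284−567) = -30700 J.
Q = ΔU = -30700 J.
State after step 1: P = 233 kPa, V = 43.6 L, T = 284 K.
Step 2 — Isothermal: T stays 284 K; PV = const ⇒ V₂ = 20.8 L, P₂ = 489 kPa.
ΔU = 0 (ideal gas, T constant).
W = nRT ln(V₂/V₁) = 4.30×8.314×284×ln(0.476) = -7530 J.
Q = ΔU + W = -7530 J.
Net over both steps: W = -7530 J, Q = -38200 J, ΔU = -30700 J.

-38200 J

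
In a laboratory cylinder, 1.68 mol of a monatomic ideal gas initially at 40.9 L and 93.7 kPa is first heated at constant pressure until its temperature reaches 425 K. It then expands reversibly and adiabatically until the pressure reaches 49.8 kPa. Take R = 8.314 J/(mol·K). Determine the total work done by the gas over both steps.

T₁ = P₁V₁/(nR) = 93.7×40.9/(1.68×8.314) = 274 K.
Step 1 — Isobaric: P stays 93.7 kPa; V/T = const ⇒ T₂ = 425 K, V₂ = 63.4 L.
W = PΔV = 93.7×(63.4−40.9) kPa·L = 2100 J.
ΔU = nCvΔT = 1.68×12.5×(425−274) = 3160 J.
Q = ΔU + W = nCpΔT = 5260 J.
State after step 1: P = 93.7 kPa, V = 63.4 L, T = 425 K.
Step 2 — Adiabatic: T₂/T₁ = (P₂/P₁)^((γ−1)/γ) ⇒ T₂ = 425×(0.531)^0.400 = 330 K; V₂ = 92.6 L.
ΔU = nCvΔT = 1.68×12.5×(330−425) = -1990 J.
Q = 0 for an adiabatic process, so W = −ΔU = 1990 J.
Net over both steps: W = 4090 J, Q = 5260 J, ΔU = 1170 J.

4090 J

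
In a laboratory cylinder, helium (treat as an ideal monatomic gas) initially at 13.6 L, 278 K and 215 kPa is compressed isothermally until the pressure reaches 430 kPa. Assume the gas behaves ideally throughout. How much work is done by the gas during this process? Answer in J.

-2030 J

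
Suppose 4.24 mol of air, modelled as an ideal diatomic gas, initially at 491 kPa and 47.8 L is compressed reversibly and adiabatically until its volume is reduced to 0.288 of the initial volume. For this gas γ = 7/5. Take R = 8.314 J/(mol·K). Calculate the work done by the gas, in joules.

T₁ = P₁V₁/(nR) = 491×47.8/(4.24×8.314) = 666 K.
Adiabatic: TV^(γ−1) = const ⇒ T₂ = 666×(3.47)^0.400 = 1100 K; PV^γ = const ⇒ P₂ = 2800 kPa.
ΔU = nCvΔT = 4.24×20.8×(1100−666) = 37900 J.
Q = 0 for an adiabatic process, so W = −ΔU = -37900 J.

-37900 J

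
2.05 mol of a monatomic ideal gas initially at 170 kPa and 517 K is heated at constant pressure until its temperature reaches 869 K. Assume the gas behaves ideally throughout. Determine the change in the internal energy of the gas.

V₁ = nRT₁/P₁ = 2.05×8.314×517/170 = 51.8 L.
Isobaric: P stays 170 kPa; V/T = const ⇒ T₂ = 869 K, V₂ = 87.1 L.
For an ideal gas ΔU = nCvΔT with Cv = (3/2)R = 12.5 J/(mol·K).
ΔU = 2.05×12.5×(869−517) = 9000 J.

9000 J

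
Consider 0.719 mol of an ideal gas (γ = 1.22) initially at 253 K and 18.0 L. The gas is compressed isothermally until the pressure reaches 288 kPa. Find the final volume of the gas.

5.25 L

P₁ = nRT₁/V₁ = 0.719×8.314×253/18.0 = 84.0 kPa.
Isothermal: T stays 253 K; PV = const ⇒ V₂ = 5.25 L, P₂ = 288 kPa.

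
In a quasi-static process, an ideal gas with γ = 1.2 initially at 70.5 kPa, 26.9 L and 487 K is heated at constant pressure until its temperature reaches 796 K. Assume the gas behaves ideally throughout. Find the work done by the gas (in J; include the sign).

1200 J

n = P₁V₁/(RT₁) = 70.5×26.9/(8.314×487) = 0.468 mol.
Isobaric: P stays 70.5 kPa; V/T = const ⇒ T₂ = 796 K, V₂ = 44.0 L.
W = PΔV = 70.5×(44.0−26.9) kPa·L = 1200 J.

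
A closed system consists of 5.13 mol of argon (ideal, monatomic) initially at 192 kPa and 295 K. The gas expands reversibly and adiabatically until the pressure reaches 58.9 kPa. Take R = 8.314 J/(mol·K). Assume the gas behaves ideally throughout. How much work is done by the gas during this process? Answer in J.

V₁ = nRT₁/P₁ = 5.13×8.314×295/192 = 65.5 L.
Adiabatic: T₂/T₁ = (P₂/P₁)^((γ−1)/γ) ⇒ T₂ = 295×(0.307)^0.400 = 184 K; V₂ = 133 L.
ΔU = nCvΔT = 5.13×12.5×(184−295) = -7110 J.
Q = 0 for an adiabatic process, so W = −ΔU = 7110 J.

7110 J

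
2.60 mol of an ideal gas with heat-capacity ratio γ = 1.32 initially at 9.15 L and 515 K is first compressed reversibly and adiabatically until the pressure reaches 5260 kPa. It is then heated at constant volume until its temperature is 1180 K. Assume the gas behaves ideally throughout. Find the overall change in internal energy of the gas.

P₁ = nRT₁/V₁ = 2.60×8.314×515/9.15 = 1220 kPa.
Step 1 — Adiabatic: T₂/T₁ = (P₂/P₁)^((γ−1)/γ) ⇒ T₂ = 515×(4.32)^0.242 = 734 K; V₂ = 3.02 L.
ΔU = nCvΔT = 2.60×26.0×(734−515) = 14800 J.
Q = 0 for an adiabatic process, so W = −ΔU = -14800 J.
State after step 1: P = 5260 kPa, V = 3.02 L, T = 734 K.
Step 2 — Isochoric: V stays 3.02 L; P/T = const ⇒ T₂ = 1180 K, P₂ = 8450 kPa.
W = 0 (no volume change).
ΔU = nCvΔT = 2.60×26.0×(1180−734) = 30100 J.
Q = ΔU = 30100 J.
Net over both steps: W = -14800 J, Q = 30100 J, ΔU = 44900 J.

44900 J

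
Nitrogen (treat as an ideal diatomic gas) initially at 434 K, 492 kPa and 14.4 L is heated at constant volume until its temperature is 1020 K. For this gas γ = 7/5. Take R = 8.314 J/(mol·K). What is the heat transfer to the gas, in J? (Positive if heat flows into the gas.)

23900 J

n = P₁V₁/(RT₁) = 492×14.4/(8.314×434) = 1.96 mol.
Isochoric: V stays 14.4 L; P/T = const ⇒ T₂ = 1020 K, P₂ = 1160 kPa.
W = 0 (no volume change).
ΔU = nCvΔT = 1.96×20.8×(1020−434) = 23900 J.
Q = ΔU = 23900 J.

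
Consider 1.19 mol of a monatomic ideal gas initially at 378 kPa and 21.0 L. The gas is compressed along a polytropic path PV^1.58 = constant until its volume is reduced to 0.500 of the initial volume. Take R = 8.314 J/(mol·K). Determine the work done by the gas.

-6770 J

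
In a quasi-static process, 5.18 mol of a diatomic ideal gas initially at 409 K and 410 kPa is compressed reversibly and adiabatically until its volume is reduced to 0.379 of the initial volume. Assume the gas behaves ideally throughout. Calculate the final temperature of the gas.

V₁ = nRT₁/P₁ = 5.18×8.314×409/410 = 43.0 L.
Adiabatic: TV^(γ−1) = const ⇒ T₂ = 409×(2.64)^0.400 = 603 K; PV^γ = const ⇒ P₂ = 1590 kPa.

603 K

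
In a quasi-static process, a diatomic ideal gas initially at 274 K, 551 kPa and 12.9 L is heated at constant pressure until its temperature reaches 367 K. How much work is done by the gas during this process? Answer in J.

n = P₁V₁/(RT₁) = 551×12.9/(8.314×274) = 3.12 mol.
Isobaric: P stays 551 kPa; V/T = const ⇒ T₂ = 367 K, V₂ = 17.3 L.
W = PΔV = 551×(17.3−12.9) kPa·L = 2410 J.

2410 J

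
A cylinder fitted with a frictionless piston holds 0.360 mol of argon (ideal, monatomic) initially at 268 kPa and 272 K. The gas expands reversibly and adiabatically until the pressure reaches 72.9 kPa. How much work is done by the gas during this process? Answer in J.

496 J

V₁ = nRT₁/P₁ = 0.360×8.314×272/268 = 3.04 L.
Adiabatic: T₂/T₁ = (P₂/P₁)^((γ−1)/γ) ⇒ T₂ = 272×(0.272)^0.400 = 162 K; V₂ = 6.63 L.
ΔU = nCvΔT = 0.360×12.5×(162−272) = -496 J.
Q = 0 for an adiabatic process, so W = −ΔU = 496 J.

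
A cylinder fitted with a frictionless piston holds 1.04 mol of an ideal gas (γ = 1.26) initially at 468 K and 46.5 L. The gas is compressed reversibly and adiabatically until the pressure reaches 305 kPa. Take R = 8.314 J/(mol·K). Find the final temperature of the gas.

P₁ = nRT₁/V₁ = 1.04×8.314×468/46.5 = 87.0 kPa.
Adiabatic: T₂/T₁ = (P₂/P₁)^((γ−1)/γ) ⇒ T₂ = 468×(3.50)^0.206 = 606 K; V₂ = 17.2 L.

606 K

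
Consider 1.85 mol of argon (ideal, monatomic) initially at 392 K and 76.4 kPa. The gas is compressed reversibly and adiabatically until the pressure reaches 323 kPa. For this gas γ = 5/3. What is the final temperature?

V₁ = nRT₁/P₁ = 1.85×8.314×392/76.4 = 78.9 L.
Adiabatic: T₂/T₁ = (P₂/P₁)^((γ−1)/γ) ⇒ T₂ = 392×(4.23)^0.400 = 698 K; V₂ = 33.2 L.

698 K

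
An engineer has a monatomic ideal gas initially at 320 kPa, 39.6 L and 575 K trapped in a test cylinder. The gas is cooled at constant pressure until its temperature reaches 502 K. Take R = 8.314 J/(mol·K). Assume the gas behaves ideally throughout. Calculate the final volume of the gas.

Isobaric: P stays 320 kPa; V/T = const ⇒ T₂ = 502 K, V₂ = 34.6 L.

34.6 L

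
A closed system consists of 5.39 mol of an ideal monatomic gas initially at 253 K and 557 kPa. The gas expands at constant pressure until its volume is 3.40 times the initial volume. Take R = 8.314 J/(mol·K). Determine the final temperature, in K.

V₁ = nRT₁/P₁ = 5.39×8.314×253/557 = 20.4 L.
Isobaric: P stays 557 kPa; V/T = const ⇒ T₂ = 860 K, V₂ = 69.2 L.

860 K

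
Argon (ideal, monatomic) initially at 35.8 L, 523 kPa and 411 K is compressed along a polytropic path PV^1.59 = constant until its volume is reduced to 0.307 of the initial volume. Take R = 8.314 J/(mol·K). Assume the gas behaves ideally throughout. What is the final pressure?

Polytropic n=1.59: T₂ = T₁(V₁/V₂)^(n−1) = 411×(3.26)^0.59 = 825 K; P₂ = P₁(V₁/V₂)^n = 3420 kPa.

3420 kPa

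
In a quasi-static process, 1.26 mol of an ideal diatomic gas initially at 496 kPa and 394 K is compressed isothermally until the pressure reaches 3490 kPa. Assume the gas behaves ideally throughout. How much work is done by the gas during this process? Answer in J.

V₁ = nRT₁/P₁ = 1.26×8.314×394/496 = 8.32 L.
Isothermal: T stays 394 K; PV = const ⇒ V₂ = 1.18 L, P₂ = 3490 kPa.
W = nRT ln(V₂/V₁) = 1.26×8.314×394×ln(0.142) = -8050 J.

-8050 J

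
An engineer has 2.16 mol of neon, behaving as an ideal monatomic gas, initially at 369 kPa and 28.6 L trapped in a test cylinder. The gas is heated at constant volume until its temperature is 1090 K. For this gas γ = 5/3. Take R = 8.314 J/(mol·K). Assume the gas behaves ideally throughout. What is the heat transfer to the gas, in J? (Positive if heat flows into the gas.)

13500 J

T₁ = P₁V₁/(nR) = 369×28.6/(2.16×8.314) = 588 K.
Isochoric: V stays 28.6 L; P/T = const ⇒ T₂ = 1090 K, P₂ = 684 kPa.
W = 0 (no volume change).
ΔU = nCvΔT = 2.16×12.5×(1090−588) = 13500 J.
Q = ΔU = 13500 J.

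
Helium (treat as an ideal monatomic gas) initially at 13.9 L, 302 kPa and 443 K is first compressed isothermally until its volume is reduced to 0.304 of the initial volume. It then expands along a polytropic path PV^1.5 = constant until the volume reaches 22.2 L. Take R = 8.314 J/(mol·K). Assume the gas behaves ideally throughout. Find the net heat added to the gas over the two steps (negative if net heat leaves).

-3820 J

n = P₁V₁/(RT₁) = 302×13.9/(8.314×443) = 1.14 mol.
Step 1 — Isothermal: T stays 443 K; PV = const ⇒ V₂ = 4.23 L, P₂ = 993 kPa.
ΔU = 0 (ideal gas, T constant).
W = nRT ln(V₂/V₁) = 1.14×8.314×443×ln(0.304) = -5000 J.
Q = ΔU + W = -5000 J.
State after step 1: P = 993 kPa, V = 4.23 L, T = 443 K.
Step 2 — Polytropic n=1.5: T₂ = T₁(V₁/V₂)^(n−1) = 443×(0.190)^0.50 = 193 K; P₂ = P₁(V₁/V₂)^n = 82.5 kPa.
W = (P₁V₁−P₂V₂)/(n−1) = (993×4.23−82.5×22.2)/0.50 = 4730 J.
ΔU = nCvΔT = 1.14×12.5×(193−443) = -3550 J.
Q = ΔU + W = 1180 J.
Net over both steps: W = -266 J, Q = -3820 J, ΔU = -3550 J.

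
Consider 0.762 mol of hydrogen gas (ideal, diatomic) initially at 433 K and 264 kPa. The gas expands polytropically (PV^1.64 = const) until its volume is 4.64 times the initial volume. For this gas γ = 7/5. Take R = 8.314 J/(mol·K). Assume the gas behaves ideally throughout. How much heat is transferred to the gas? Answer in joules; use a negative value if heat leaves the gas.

-1610 J

V₁ = nRT₁/P₁ = 0.762×8.314×433/264 = 10.4 L.
Polytropic n=1.64: T₂ = T₁(V₁/V₂)^(n−1) = 433×(0.216)^0.64 = 162 K; P₂ = P₁(V₁/V₂)^n = 21.3 kPa.
W = (P₁V₁−P₂V₂)/(n−1) = (264×10.4−21.3×48.2)/0.64 = 2680 J.
ΔU = nCvΔT = 0.762×20.8×(162−433) = -4290 J.
Q = ΔU + W = -1610 J.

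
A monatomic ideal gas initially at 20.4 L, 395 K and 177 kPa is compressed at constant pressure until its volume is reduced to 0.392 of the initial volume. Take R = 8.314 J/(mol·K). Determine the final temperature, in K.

155 K

Isobaric: P stays 177 kPa; V/T = const ⇒ T₂ = 155 K, V₂ = 8.00 L.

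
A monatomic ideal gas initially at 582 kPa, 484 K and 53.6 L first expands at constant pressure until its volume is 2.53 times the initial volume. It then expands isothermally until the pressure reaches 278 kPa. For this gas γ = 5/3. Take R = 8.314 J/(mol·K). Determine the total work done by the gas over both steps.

n = P₁V₁/(RT₁) = 582×53.6/(8.314×484) = 7.75 mol.
Step 1 — Isobaric: P stays 582 kPa; V/T = const ⇒ T₂ = 1220 K, V₂ = 136 L.
W = PΔV = 582×(136−53.6) kPa·L = 47700 J.
ΔU = nCvΔT = 7.75×12.5×(1220−484) = 71600 J.
Q = ΔU + W = nCpΔT = 119000 J.
State after step 1: P = 582 kPa, V = 136 L, T = 1220 K.
Step 2 — Isothermal: T stays 1220 K; PV = const ⇒ V₂ = 284 L, P₂ = 278 kPa.
ΔU = 0 (ideal gas, T constant).
W = nRT ln(V₂/V₁) = 7.75×8.314×1220×ln(2.09) = 58300 J.
Q = ΔU + W = 58300 J.
Net over both steps: W = 106000 J, Q = 178000 J, ΔU = 71600 J.

106000 J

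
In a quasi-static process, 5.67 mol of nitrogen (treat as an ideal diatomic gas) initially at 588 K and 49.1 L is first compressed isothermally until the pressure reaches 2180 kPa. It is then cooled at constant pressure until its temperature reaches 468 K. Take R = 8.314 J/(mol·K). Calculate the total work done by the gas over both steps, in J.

P₁ = nRT₁/V₁ = 5.67×8.314×588/49.1 = 565 kPa.
Step 1 — Isothermal: T stays 588 K; PV = const ⇒ V₂ = 12.7 L, P₂ = 2180 kPa.
ΔU = 0 (ideal gas, T constant).
W = nRT ln(V₂/V₁) = 5.67×8.314×588×ln(0.259) = -37500 J.
Q = ΔU + W = -37500 J.
State after step 1: P = 2180 kPa, V = 12.7 L, T = 588 K.
Step 2 — Isobaric: P stays 2180 kPa; V/T = const ⇒ T₂ = 468 K, V₂ = 10.1 L.
W = PΔV = 2180×(10.1−12.7) kPa·L = -5660 J.
ΔU = nCvΔT = 5.67×20.8×(468−588) = -14100 J.
Q = ΔU + W = nCpΔT = -19800 J.
Net over both steps: W = -43100 J, Q = -57200 J, ΔU = -14100 J.

-43100 J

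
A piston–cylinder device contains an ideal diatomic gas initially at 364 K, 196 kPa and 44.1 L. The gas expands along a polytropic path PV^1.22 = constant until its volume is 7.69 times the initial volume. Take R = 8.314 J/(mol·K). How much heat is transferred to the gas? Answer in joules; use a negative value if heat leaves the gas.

6390 J

n = P₁V₁/(RT₁) = 196×44.1/(8.314×364) = 2.86 mol.
Polytropic n=1.22: T₂ = T₁(V₁/V₂)^(n−1) = 364×(0.130)^0.22 = 232 K; P₂ = P₁(V₁/V₂)^n = 16.3 kPa.
W = (P₁V₁−P₂V₂)/(n−1) = (196×44.1−16.3×339)/0.22 = 14200 J.
ΔU = nCvΔT = 2.86×20.8×(232−364) = -7810 J.
Q = ΔU + W = 6390 J.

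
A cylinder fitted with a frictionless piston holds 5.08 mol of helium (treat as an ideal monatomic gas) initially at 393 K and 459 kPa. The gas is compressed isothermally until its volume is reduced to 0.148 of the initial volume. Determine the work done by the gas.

-31700 J

V₁ = nRT₁/P₁ = 5.08×8.314×393/459 = 36.2 L.
Isothermal: T stays 393 K; PV = const ⇒ V₂ = 5.35 L, P₂ = 3100 kPa.
W = nRT ln(V₂/V₁) = 5.08×8.314×393×ln(0.148) = -31700 J.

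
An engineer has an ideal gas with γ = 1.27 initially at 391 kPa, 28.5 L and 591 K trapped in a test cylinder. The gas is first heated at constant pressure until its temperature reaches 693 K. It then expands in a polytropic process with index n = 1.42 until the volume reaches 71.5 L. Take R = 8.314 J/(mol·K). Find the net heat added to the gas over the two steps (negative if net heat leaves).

n = P₁V₁/(RT₁) = 391×28.5/(8.314×591) = 2.27 mol.
Step 1 — Isobaric: P stays 391 kPa; V/T = const ⇒ T₂ = 693 K, V₂ = 33.4 L.
W = PΔV = 391×(33.4−28.5) kPa·L = 1920 J.
ΔU = nCvΔT = 2.27×30.8×(693−591) = 7120 J.
Q = ΔU + W = nCpΔT = 9050 J.
State after step 1: P = 391 kPa, V = 33.4 L, T = 693 K.
Step 2 — Polytropic n=1.42: T₂ = T₁(V₁/V₂)^(n−1) = 693×(0.467)^0.42 = 504 K; P₂ = P₁(V₁/V₂)^n = 133 kPa.
W = (P₁V₁−P₂V₂)/(n−1) = (391×33.4−133×71.5)/0.42 = 8510 J.
ΔU = nCvΔT = 2.27×30.8×(504−693) = -13200 J.
Q = ΔU + W = -4730 J.
Net over both steps: W = 10400 J, Q = 4320 J, ΔU = -6110 J.

4320 J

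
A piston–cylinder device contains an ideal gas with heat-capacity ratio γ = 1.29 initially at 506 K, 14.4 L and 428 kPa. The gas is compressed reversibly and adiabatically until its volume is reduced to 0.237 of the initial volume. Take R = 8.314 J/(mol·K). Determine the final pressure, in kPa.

2740 kPa

Adiabatic: TV^(γ−1) = const ⇒ T₂ = 506×(4.22)^0.290 = 768 K; PV^γ = const ⇒ P₂ = 2740 kPa.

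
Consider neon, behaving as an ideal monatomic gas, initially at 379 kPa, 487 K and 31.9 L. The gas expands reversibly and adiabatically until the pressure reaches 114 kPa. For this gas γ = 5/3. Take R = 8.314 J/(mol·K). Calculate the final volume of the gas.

65.6 L

Adiabatic: T₂/T₁ = (P₂/P₁)^((γ−1)/γ) ⇒ T₂ = 487×(0.301)^0.400 = 301 K; V₂ = 65.6 L.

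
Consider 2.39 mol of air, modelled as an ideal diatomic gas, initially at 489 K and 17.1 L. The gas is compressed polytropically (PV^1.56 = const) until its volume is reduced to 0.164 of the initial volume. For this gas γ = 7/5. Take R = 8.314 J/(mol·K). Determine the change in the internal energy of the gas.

P₁ = nRT₁/V₁ = 2.39×8.314×489/17.1 = 568 kPa.
Polytropic n=1.56: T₂ = T₁(V₁/V₂)^(n−1) = 489×(6.10)^0.56 = 1350 K; P₂ = P₁(V₁/V₂)^n = 9540 kPa.
For an ideal gas ΔU = nCvΔT with Cv = (5/2)R = 20.8 J/(mol·K).
ΔU = 2.39×20.8×(1350−489) = 42600 J.

42600 J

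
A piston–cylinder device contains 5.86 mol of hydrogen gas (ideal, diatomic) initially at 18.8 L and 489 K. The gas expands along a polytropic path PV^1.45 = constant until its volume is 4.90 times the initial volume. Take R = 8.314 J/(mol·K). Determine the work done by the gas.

27000 J

P₁ = nRT₁/V₁ = 5.86×8.314×489/18.8 = 1270 kPa.
Polytropic n=1.45: T₂ = T₁(V₁/V₂)^(n−1) = 489×(0.204)^0.45 = 239 K; P₂ = P₁(V₁/V₂)^n = 126 kPa.
W = (P₁V₁−P₂V₂)/(n−1) = (1270×18.8−126×92.1)/0.45 = 27000 J.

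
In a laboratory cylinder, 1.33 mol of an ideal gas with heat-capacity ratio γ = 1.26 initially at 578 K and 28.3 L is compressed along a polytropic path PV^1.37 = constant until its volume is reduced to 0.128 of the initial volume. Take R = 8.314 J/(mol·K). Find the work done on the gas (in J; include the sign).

P₁ = nRT₁/V₁ = 1.33×8.314×578/28.3 = 226 kPa.
Polytropic n=1.37: T₂ = T₁(V₁/V₂)^(n−1) = 578×(7.81)^0.37 = 1240 K; P₂ = P₁(V₁/V₂)^n = 3780 kPa.
W = (P₁V₁−P₂V₂)/(n−1) = (226×28.3−3780×3.62)/0.37 = -19700 J.
Work done on the gas = −W_by = 19700 J.

19700 J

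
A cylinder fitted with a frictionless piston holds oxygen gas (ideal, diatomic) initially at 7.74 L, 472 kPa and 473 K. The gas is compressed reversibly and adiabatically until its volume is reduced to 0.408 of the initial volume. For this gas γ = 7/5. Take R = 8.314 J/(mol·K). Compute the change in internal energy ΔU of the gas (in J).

3940 J

n = P₁V₁/(RT₁) = 472×7.74/(8.314×473) = 0.929 mol.
Adiabatic: TV^(γ−1) = const ⇒ T₂ = 473×(2.45)^0.400 = 677 K; PV^γ = const ⇒ P₂ = 1660 kPa.
For an ideal gas ΔU = nCvΔT with Cv = (5/2)R = 20.8 J/(mol·K).
ΔU = 0.929×20.8×(677−473) = 3940 J.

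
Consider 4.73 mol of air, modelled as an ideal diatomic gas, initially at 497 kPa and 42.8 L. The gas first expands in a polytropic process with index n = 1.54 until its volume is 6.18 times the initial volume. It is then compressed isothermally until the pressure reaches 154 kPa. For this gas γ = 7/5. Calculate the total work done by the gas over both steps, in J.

11700 J

T₁ = P₁V₁/(nR) = 497×42.8/(4.73×8.314) = 541 K.
Step 1 — Polytropic n=1.54: T₂ = T₁(V₁/V₂)^(n−1) = 541×(0.162)^0.54 = 202 K; P₂ = P₁(V₁/V₂)^n = 30.1 kPa.
W = (P₁V₁−P₂V₂)/(n−1) = (497×42.8−30.1×265)/0.54 = 24700 J.
ΔU = nCvΔT = 4.73×20.8×(202−541) = -33300 J.
Q = ΔU + W = -8630 J.
State after step 1: P = 30.1 kPa, V = 265 L, T = 202 K.
Step 2 — Isothermal: T stays 202 K; PV = const ⇒ V₂ = 51.7 L, P₂ = 154 kPa.
ΔU = 0 (ideal gas, T constant).
W = nRT ln(V₂/V₁) = 4.73×8.314×202×ln(0.195) = -13000 J.
Q = ΔU + W = -13000 J.
Net over both steps: W = 11700 J, Q = -21600 J, ΔU = -33300 J.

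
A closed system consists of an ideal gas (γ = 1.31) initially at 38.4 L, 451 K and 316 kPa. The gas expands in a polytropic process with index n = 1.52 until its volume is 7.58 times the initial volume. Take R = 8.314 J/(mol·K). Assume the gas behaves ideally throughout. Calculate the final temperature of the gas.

Polytropic n=1.52: T₂ = T₁(V₁/V₂)^(n−1) = 451×(0.132)^0.52 = 157 K; P₂ = P₁(V₁/V₂)^n = 14.5 kPa.

157 K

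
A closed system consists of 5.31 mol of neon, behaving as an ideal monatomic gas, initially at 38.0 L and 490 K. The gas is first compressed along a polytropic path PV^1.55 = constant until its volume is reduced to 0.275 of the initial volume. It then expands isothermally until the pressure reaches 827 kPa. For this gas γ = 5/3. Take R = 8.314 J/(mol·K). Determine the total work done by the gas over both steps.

P₁ = nRT₁/V₁ = 5.31×8.314×490/38.0 = 569 kPa.
Step 1 — Polytropic n=1.55: T₂ = T₁(V₁/V₂)^(n−1) = 490×(3.64)^0.55 = 997 K; P₂ = P₁(V₁/V₂)^n = 4210 kPa.
W = (P₁V₁−P₂V₂)/(n−1) = (569×38.0−4210×10.5)/0.55 = -40700 J.
ΔU = nCvΔT = 5.31×12.5×(997−490) = 33600 J.
Q = ΔU + W = -7120 J.
State after step 1: P = 4210 kPa, V = 10.5 L, T = 997 K.
Step 2 — Isothermal: T stays 997 K; PV = const ⇒ V₂ = 53.2 L, P₂ = 827 kPa.
ΔU = 0 (ideal gas, T constant).
W = nRT ln(V₂/V₁) = 5.31×8.314×997×ln(5.09) = 71600 J.
Q = ΔU + W = 71600 J.
Net over both steps: W = 30900 J, Q = 64500 J, ΔU = 33600 J.

30900 J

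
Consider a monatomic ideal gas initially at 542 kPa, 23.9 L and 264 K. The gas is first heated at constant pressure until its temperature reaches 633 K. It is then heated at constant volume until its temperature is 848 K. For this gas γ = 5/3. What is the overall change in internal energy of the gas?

43000 J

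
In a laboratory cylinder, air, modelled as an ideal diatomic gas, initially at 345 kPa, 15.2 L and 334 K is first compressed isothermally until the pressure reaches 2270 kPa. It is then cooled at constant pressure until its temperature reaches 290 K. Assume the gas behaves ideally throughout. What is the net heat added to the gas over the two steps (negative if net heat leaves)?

-12300 J

n = P₁V₁/(RT₁) = 345×15.2/(8.314×334) = 1.89 mol.
Step 1 — Isothermal: T stays 334 K; PV = const ⇒ V₂ = 2.31 L, P₂ = 2270 kPa.
ΔU = 0 (ideal gas, T constant).
W = nRT ln(V₂/V₁) = 1.89×8.314×334×ln(0.152) = -9880 J.
Q = ΔU + W = -9880 J.
State after step 1: P = 2270 kPa, V = 2.31 L, T = 334 K.
Step 2 — Isobaric: P stays 2270 kPa; V/T = const ⇒ T₂ = 290 K, V₂ = 2.01 L.
W = PΔV = 2270×(2.01−2.31) kPa·L = -691 J.
ΔU = nCvΔT = 1.89×20.8×(290−334) = -1730 J.
Q = ΔU + W = nCpΔT = -2420 J.
Net over both steps: W = -10600 J, Q = -12300 J, ΔU = -1730 J.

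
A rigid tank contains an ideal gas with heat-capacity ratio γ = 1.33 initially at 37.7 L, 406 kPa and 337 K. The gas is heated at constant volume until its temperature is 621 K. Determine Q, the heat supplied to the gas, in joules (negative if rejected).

39100 J

n = P₁V₁/(RT₁) = 406×37.7/(8.314×337) = 5.46 mol.
Isochoric: V stays 37.7 L; P/T = const ⇒ T₂ = 621 K, P₂ = 748 kPa.
W = 0 (no volume change).
ΔU = nCvΔT = 5.46×25.2×(621−337) = 39100 J.
Q = ΔU = 39100 J.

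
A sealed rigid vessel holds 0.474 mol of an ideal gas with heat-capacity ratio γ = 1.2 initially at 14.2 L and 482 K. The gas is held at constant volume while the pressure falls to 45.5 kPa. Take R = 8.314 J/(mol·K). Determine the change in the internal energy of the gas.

P₁ = nRT₁/V₁ = 0.474×8.314×482/14.2 = 134 kPa.
Isochoric: V stays 14.2 L; P/T = const ⇒ T₂ = 164 K, P₂ = 45.5 kPa.
For an ideal gas ΔU = nCvΔT with Cv = R/(γ−1) = 41.6 J/(mol·K).
ΔU = 0.474×41.6×(164−482) = -6270 J.

-6270 J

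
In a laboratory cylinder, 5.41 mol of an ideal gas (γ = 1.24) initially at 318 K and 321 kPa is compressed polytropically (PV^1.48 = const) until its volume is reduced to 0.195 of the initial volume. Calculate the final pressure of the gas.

3610 kPa

V₁ = nRT₁/P₁ = 5.41×8.314×318/321 = 44.6 L.
Polytropic n=1.48: T₂ = T₁(V₁/V₂)^(n−1) = 318×(5.13)^0.48 = 697 K; P₂ = P₁(V₁/V₂)^n = 3610 kPa.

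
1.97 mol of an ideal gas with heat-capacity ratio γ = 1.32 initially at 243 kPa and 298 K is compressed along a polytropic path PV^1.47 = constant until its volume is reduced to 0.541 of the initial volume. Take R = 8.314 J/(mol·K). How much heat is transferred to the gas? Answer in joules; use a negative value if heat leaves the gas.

V₁ = nRT₁/P₁ = 1.97×8.314×298/243 = 20.1 L.
Polytropic n=1.47: T₂ = T₁(V₁/V₂)^(n−1) = 298×(1.85)^0.47 = 398 K; P₂ = P₁(V₁/V₂)^n = 600 kPa.
W = (P₁V₁−P₂V₂)/(n−1) = (243×20.1−600×10.9)/0.47 = -3480 J.
ΔU = nCvΔT = 1.97×26.0×(398−298) = 5110 J.
Q = ΔU + W = 1630 J.

1630 J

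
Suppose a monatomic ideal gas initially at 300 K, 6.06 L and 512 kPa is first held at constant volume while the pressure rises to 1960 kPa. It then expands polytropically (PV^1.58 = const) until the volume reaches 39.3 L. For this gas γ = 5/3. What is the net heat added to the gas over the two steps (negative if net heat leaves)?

n = P₁V₁/(RT₁) = 512×6.06/(8.314×300) = 1.24 mol.
Step 1 — Isochoric: V stays 6.06 L; P/T = const ⇒ T₂ = 1150 K, P₂ = 1960 kPa.
W = 0 (no volume change).
ΔU = nCvΔT = 1.24×12.5×(1150−300) = 13200 J.
Q = ΔU = 13200 J.
State after step 1: P = 1960 kPa, V = 6.06 L, T = 1150 K.
Step 2 — Polytropic n=1.58: T₂ = T₁(V₁/V₂)^(n−1) = 1150×(0.154)^0.58 = 388 K; P₂ = P₁(V₁/V₂)^n = 102 kPa.
W = (P₁V₁−P₂V₂)/(n−1) = (1960×6.06−102×39.3)/0.58 = 13600 J.
ΔU = nCvΔT = 1.24×12.5×(388−1150) = -11800 J.
Q = ΔU + W = 1760 J.
Net over both steps: W = 13600 J, Q = 14900 J, ΔU = 1370 J.

14900 J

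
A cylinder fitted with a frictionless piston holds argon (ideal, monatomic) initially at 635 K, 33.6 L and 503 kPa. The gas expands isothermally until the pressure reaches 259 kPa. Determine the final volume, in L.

65.3 L

Isothermal: T stays 635 K; PV = const ⇒ V₂ = 65.3 L, P₂ = 259 kPa.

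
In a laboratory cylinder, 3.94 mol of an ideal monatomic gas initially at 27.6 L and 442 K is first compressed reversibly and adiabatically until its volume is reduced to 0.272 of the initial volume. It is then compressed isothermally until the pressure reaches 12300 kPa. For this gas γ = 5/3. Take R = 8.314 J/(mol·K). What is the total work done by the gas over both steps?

-64000 J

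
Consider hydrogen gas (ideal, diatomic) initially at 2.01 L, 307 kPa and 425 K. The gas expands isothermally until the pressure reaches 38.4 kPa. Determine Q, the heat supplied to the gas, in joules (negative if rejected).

n = P₁V₁/(RT₁) = 307×2.01/(8.314×425) = 0.175 mol.
Isothermal: T stays 425 K; PV = const ⇒ V₂ = 16.1 L, P₂ = 38.4 kPa.
ΔU = 0 (ideal gas, T constant).
W = nRT ln(V₂/V₁) = 0.175×8.314×425×ln(7.99) = 1280 J.
Q = ΔU + W = 1280 J.

1280 J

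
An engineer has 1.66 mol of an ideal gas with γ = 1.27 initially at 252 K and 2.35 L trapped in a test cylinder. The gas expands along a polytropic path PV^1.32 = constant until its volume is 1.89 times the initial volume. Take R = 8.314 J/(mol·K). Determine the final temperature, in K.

P₁ = nRT₁/V₁ = 1.66×8.314×252/2.35 = 1480 kPa.
Polytropic n=1.32: T₂ = T₁(V₁/V₂)^(n−1) = 252×(0.529)^0.32 = 206 K; P₂ = P₁(V₁/V₂)^n = 639 kPa.

206 K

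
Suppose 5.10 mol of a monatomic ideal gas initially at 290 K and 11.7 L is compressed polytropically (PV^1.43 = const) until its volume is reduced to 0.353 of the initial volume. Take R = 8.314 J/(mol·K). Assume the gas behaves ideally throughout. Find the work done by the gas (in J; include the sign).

-16200 J

P₁ = nRT₁/V₁ = 5.10×8.314×290/11.7 = 1050 kPa.
Polytropic n=1.43: T₂ = T₁(V₁/V₂)^(n−1) = 290×(2.83)^0.43 = 454 K; P₂ = P₁(V₁/V₂)^n = 4660 kPa.
W = (P₁V₁−P₂V₂)/(n−1) = (1050×11.7−4660×4.13)/0.43 = -16200 J.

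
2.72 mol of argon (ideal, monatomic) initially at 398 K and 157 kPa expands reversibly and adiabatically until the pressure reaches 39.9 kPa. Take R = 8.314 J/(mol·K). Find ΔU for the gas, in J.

-5700 J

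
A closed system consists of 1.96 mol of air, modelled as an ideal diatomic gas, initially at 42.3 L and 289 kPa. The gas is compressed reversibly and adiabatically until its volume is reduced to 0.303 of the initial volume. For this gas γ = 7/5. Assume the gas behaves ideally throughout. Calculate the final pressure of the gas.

T₁ = P₁V₁/(nR) = 289×42.3/(1.96×8.314) = 750 K.
Adiabatic: TV^(γ−1) = const ⇒ T₂ = 750×(3.30)^0.400 = 1210 K; PV^γ = const ⇒ P₂ = 1540 kPa.

1540 kPa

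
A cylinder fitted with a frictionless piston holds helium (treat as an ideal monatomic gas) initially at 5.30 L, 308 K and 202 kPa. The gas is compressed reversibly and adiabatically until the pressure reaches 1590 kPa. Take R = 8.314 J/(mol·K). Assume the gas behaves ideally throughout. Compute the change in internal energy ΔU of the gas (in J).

n = P₁V₁/(RT₁) = 202×5.30/(8.314×308) = 0.418 mol.
Adiabatic: T₂/T₁ = (P₂/P₁)^((γ−1)/γ) ⇒ T₂ = 308×(7.87)^0.400 = 703 K; V₂ = 1.54 L.
For an ideal gas ΔU = nCvΔT with Cv = (3/2)R = 12.5 J/(mol·K).
ΔU = 0.418×12.5×(703−308) = 2060 J.

2060 J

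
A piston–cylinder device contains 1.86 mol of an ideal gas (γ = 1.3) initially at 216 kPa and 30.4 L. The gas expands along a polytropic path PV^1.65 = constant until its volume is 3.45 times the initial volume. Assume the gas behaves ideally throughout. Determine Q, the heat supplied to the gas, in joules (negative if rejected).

-6520 J

T₁ = P₁V₁/(nR) = 216×30.4/(1.86×8.314) = 425 K.
Polytropic n=1.65: T₂ = T₁(V₁/V₂)^(n−1) = 425×(0.290)^0.65 = 190 K; P₂ = P₁(V₁/V₂)^n = 28.0 kPa.
W = (P₁V₁−P₂V₂)/(n−1) = (216×30.4−28.0×105)/0.65 = 5590 J.
ΔU = nCvΔT = 1.86×27.7×(190−425) = -12100 J.
Q = ΔU + W = -6520 J.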